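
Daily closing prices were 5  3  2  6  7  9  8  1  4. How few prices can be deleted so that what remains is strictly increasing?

Fewest deletions = n − (longest strictly increasing subsequence).
Patience tails:
5 → extends → [5]
3 → replaces 5 → [3]
2 → replaces 3 → [2]
6 → extends → [2, 6]
7 → extends → [2, 6, 7]
9 → extends → [2, 6, 7, 9]
8 → replaces 9 → [2, 6, 7, 8]
1 → replaces 2 → [1, 6, 7, 8]
4 → replaces 6 → [1, 4, 7, 8]
Longest strictly increasing subsequence has length 4, so deletions = 9 − 4 = 5.

5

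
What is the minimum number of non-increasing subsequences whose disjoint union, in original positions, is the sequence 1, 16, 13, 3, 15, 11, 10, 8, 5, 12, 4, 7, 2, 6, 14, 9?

The minimum number of non-increasing subsequences covering a sequence equals the length of its longest strictly increasing subsequence.
LIS length is 5 (e.g. 1, 3, 11, 12, 14), so 5 piles are needed.

5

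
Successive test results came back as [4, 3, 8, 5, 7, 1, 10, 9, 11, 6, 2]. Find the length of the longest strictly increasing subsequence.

5

Let dp[i] be the length of the longest such subsequence ending at index i:
i:      1  2  3  4  5  6  7  8  9 10 11
a[i]:   4  3  8  5  7  1 10  9 11  6  2
dp:     1  1  2  2  3  1  4  4  5  3  2
Maximum dp value is 5.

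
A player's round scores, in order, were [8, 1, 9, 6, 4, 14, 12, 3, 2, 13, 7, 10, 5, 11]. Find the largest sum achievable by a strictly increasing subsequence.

42

Let S[i] be the best sum of a strictly increasing subsequence ending at i:
i:      1  2  3  4  5  6  7  8  9 10 11 12 13 14
a[i]:   8  1  9  6  4 14 12  3  2 13  7 10  5 11
S:      8  1 17  7  5 31 29  4  3 42 14 27 10 38
Maximum is 42 (e.g. 8 + 9 + 12 + 13).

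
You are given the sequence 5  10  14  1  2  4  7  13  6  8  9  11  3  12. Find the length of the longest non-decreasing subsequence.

Track the smallest tail for each achievable length (allowing ties):
5 → extends → [5]
10 → extends → [5, 10]
14 → extends → [5, 10, 14]
1 → replaces 5 → [1, 10, 14]
2 → replaces 10 → [1, 2, 14]
4 → replaces 14 → [1, 2, 4]
7 → extends → [1, 2, 4, 7]
13 → extends → [1, 2, 4, 7, 13]
6 → replaces 7 → [1, 2, 4, 6, 13]
8 → replaces 13 → [1, 2, 4, 6, 8]
9 → extends → [1, 2, 4, 6, 8, 9]
11 → extends → [1, 2, 4, 6, 8, 9, 11]
3 → replaces 4 → [1, 2, 3, 6, 8, 9, 11]
12 → extends → [1, 2, 3, 6, 8, 9, 11, 12]
Eight tails, so the longest non-decreasing subsequence has length 8 (e.g. 1, 2, 4, 7, 8, 9, 11, 12).

8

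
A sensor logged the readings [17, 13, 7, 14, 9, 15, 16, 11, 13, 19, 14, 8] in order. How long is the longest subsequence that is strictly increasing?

5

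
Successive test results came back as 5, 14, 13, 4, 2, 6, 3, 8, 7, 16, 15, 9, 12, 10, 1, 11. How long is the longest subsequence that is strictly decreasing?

5

Negate each value so 'decreasing' becomes 'increasing', then run patience tails on the negated sequence:
-5 → extends → [-5]
-14 → replaces -5 → [-14]
-13 → extends → [-14, -13]
-4 → extends → [-14, -13, -4]
-2 → extends → [-14, -13, -4, -2]
-6 → replaces -4 → [-14, -13, -6, -2]
-3 → replaces -2 → [-14, -13, -6, -3]
-8 → replaces -6 → [-14, -13, -8, -3]
-7 → replaces -3 → [-14, -13, -8, -7]
-16 → replaces -14 → [-16, -13, -8, -7]
-15 → replaces -13 → [-16, -15, -8, -7]
-9 → replaces -8 → [-16, -15, -9, -7]
-12 → replaces -9 → [-16, -15, -12, -7]
-10 → replaces -7 → [-16, -15, -12, -10]
-1 → extends → [-16, -15, -12, -10, -1]
-11 → replaces -10 → [-16, -15, -12, -11, -1]
Five tails, so the longest strictly decreasing subsequence of the original has length 5.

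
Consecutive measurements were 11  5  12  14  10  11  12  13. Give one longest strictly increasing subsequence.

5, 10, 11, 12, 13

Patience tails give the LIS length; then backtrack through the dp parents:
11 → extends → [11]
5 → replaces 11 → [5]
12 → extends → [5, 12]
14 → extends → [5, 12, 14]
10 → replaces 12 → [5, 10, 14]
11 → replaces 14 → [5, 10, 11]
12 → extends → [5, 10, 11, 12]
13 → extends → [5, 10, 11, 12, 13]
Length 5; one witness is 5, 10, 11, 12, 13.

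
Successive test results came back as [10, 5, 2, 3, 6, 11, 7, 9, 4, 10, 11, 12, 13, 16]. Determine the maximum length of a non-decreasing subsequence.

Track the smallest tail for each achievable length (allowing ties):
10 → extends → [10]
5 → replaces 10 → [5]
2 → replaces 5 → [2]
3 → extends → [2, 3]
6 → extends → [2, 3, 6]
11 → extends → [2, 3, 6, 11]
7 → replaces 11 → [2, 3, 6, 7]
9 → extends → [2, 3, 6, 7, 9]
4 → replaces 6 → [2, 3, 4, 7, 9]
10 → extends → [2, 3, 4, 7, 9, 10]
11 → extends → [2, 3, 4, 7, 9, 10, 11]
12 → extends → [2, 3, 4, 7, 9, 10, 11, 12]
13 → extends → [2, 3, 4, 7, 9, 10, 11, 12, 13]
16 → extends → [2, 3, 4, 7, 9, 10, 11, 12, 13, 16]
Ten tails, so the longest non-decreasing subsequence has length 10 (e.g. 2, 3, 6, 7, 9, 10, 11, 12, 13, 16).

10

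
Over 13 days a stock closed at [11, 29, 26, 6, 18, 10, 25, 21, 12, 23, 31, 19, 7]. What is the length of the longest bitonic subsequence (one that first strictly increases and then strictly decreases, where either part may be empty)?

7

inc[i] = longest strictly increasing subsequence ending at i; dec[i] = longest strictly decreasing subsequence starting at i:
i:      1  2  3  4  5  6  7  8  9 10 11 12 13
a[i]:  11 29 26  6 18 10 25 21 12 23 31 19  7
inc:    1  2  2  1  2  2  3  3  3  4  5  4  2
dec:    3  6  5  1  3  2  4  3  2  3  3  2  1
Best peak at i=2 (value 29): inc=2, dec=6, length 2+6−1 = 7.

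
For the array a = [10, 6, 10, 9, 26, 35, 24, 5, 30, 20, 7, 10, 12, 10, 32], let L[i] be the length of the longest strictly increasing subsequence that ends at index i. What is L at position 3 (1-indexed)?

dp[i] = 1 + max{dp[j] : j<i, a[j]<a[i]} (or 1 if no such j):
i:      1  2  3  4  5  6  7  8  9 10 11 12 13 14 15
a[i]:  10  6 10  9 26 35 24  5 30 20  7 10 12 10 32
dp:     1  1  2  2  3  4  3  1  4  3  2  3  4  3  5
At index 3 the value is 2.

2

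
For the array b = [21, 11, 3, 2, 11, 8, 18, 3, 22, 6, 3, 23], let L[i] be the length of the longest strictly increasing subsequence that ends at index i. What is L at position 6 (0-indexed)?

dp[i] = 1 + max{dp[j] : j<i, b[j]<b[i]} (or 1 if no such j):
i:      0  1  2  3  4  5  6  7  8  9 10 11
b[i]:  21 11  3  2 11  8 18  3 22  6  3 23
dp:     1  1  1  1  2  2  3  2  4  3  2  5
At index 6 the value is 3.

3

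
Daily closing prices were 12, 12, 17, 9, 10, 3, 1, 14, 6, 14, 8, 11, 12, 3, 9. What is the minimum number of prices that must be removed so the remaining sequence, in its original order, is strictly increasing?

10

Fewest deletions = n − (longest strictly increasing subsequence).
i:      1  2  3  4  5  6  7  8  9 10 11 12 13 14 15
a[i]:  12 12 17  9 10  3  1 14  6 14  8 11 12  3  9
dp:     1  1  2  1  2  1  1  3  2  3  3  4  5  2  4
max dp = 5, so deletions = 15 − 5 = 10.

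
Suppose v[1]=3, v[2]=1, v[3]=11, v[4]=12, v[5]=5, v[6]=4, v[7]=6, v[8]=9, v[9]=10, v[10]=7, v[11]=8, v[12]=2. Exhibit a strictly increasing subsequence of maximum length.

Patience tails give the LIS length; then backtrack through the dp parents:
3 → extends → [3]
1 → replaces 3 → [1]
11 → extends → [1, 11]
12 → extends → [1, 11, 12]
5 → replaces 11 → [1, 5, 12]
4 → replaces 5 → [1, 4, 12]
6 → replaces 12 → [1, 4, 6]
9 → extends → [1, 4, 6, 9]
10 → extends → [1, 4, 6, 9, 10]
7 → replaces 9 → [1, 4, 6, 7, 10]
8 → replaces 10 → [1, 4, 6, 7, 8]
2 → replaces 4 → [1, 2, 6, 7, 8]
Length 5; one witness is 3, 5, 6, 9, 10.

3, 5, 6, 9, 10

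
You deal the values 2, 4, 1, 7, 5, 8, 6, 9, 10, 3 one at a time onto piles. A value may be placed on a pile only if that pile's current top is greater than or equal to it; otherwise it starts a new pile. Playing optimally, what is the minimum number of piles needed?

6

Place each on the leftmost legal pile:
2 → new pile 1 (tops now [2])
4 → new pile 2 (tops now [2, 4])
1 → pile 1 (tops now [1, 4])
7 → new pile 3 (tops now [1, 4, 7])
5 → pile 3 (tops now [1, 4, 5])
8 → new pile 4 (tops now [1, 4, 5, 8])
6 → pile 4 (tops now [1, 4, 5, 6])
9 → new pile 5 (tops now [1, 4, 5, 6, 9])
10 → new pile 6 (tops now [1, 4, 5, 6, 9, 10])
3 → pile 2 (tops now [1, 3, 5, 6, 9, 10])
Six piles.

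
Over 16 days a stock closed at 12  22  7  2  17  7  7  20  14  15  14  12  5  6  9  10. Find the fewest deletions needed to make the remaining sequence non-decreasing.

Fewest deletions = n − (longest non-decreasing subsequence).
i:      1  2  3  4  5  6  7  8  9 10 11 12 13 14 15 16
a[i]:  12 22  7  2 17  7  7 20 14 15 14 12  5  6  9 10
dp:     1  2  1  1  2  2  3  4  4  5  5  4  2  3  4  5
max dp = 5, so deletions = 16 − 5 = 11.

11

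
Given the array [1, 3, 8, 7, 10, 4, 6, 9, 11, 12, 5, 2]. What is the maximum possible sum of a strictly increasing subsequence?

46

Let S[i] be the best sum of a strictly increasing subsequence ending at i:
i:      1  2  3  4  5  6  7  8  9 10 11 12
a[i]:   1  3  8  7 10  4  6  9 11 12  5  2
S:      1  4 12 11 22  8 14 23 34 46 13  3
Maximum is 46 (e.g. 1 + 3 + 4 + 6 + 9 + 11 + 12).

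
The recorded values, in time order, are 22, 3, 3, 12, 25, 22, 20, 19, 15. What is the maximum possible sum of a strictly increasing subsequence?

Let S[i] be the best sum of a strictly increasing subsequence ending at i:
i:      1  2  3  4  5  6  7  8  9
a[i]:  22  3  3 12 25 22 20 19 15
S:     22  3  3 15 47 37 35 34 30
Maximum is 47 (e.g. 22 + 25).

47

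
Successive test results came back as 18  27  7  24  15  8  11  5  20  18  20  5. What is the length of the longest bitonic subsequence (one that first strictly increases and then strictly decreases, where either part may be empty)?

6

inc[i] = longest strictly increasing subsequence ending at i; dec[i] = longest strictly decreasing subsequence starting at i:
i:      1  2  3  4  5  6  7  8  9 10 11 12
a[i]:  18 27  7 24 15  8 11  5 20 18 20  5
inc:    1  2  1  2  2  2  3  1  4  4  5  1
dec:    4  5  2  4  3  2  2  1  3  2  2  1
Best peak at i=2 (value 27): inc=2, dec=5, length 2+5−1 = 6.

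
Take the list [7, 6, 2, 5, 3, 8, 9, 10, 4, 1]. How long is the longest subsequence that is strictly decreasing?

Negate each value so 'decreasing' becomes 'increasing', then run patience tails on the negated sequence:
-7 → extends → [-7]
-6 → extends → [-7, -6]
-2 → extends → [-7, -6, -2]
-5 → replaces -2 → [-7, -6, -5]
-3 → extends → [-7, -6, -5, -3]
-8 → replaces -7 → [-8, -6, -5, -3]
-9 → replaces -8 → [-9, -6, -5, -3]
-10 → replaces -9 → [-10, -6, -5, -3]
-4 → replaces -3 → [-10, -6, -5, -4]
-1 → extends → [-10, -6, -5, -4, -1]
Five tails, so the longest strictly decreasing subsequence of the original has length 5.

5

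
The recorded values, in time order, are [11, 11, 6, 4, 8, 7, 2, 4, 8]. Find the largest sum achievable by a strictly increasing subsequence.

21

Let S[i] be the best sum of a strictly increasing subsequence ending at i:
i:      1  2  3  4  5  6  7  8  9
a[i]:  11 11  6  4  8  7  2  4  8
S:     11 11  6  4 14 13  2  6 21
Maximum is 21 (e.g. 6 + 7 + 8).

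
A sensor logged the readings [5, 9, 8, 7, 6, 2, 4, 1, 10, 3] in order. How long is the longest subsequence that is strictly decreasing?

6

Negate each value so 'decreasing' becomes 'increasing', then run patience tails on the negated sequence:
-5 → extends → [-5]
-9 → replaces -5 → [-9]
-8 → extends → [-9, -8]
-7 → extends → [-9, -8, -7]
-6 → extends → [-9, -8, -7, -6]
-2 → extends → [-9, -8, -7, -6, -2]
-4 → replaces -2 → [-9, -8, -7, -6, -4]
-1 → extends → [-9, -8, -7, -6, -4, -1]
-10 → replaces -9 → [-10, -8, -7, -6, -4, -1]
-3 → replaces -1 → [-10, -8, -7, -6, -4, -3]
Six tails, so the longest strictly decreasing subsequence of the original has length 6.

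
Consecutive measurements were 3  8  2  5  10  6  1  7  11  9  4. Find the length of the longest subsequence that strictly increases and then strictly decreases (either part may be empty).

7

inc[i] = longest strictly increasing subsequence ending at i; dec[i] = longest strictly decreasing subsequence starting at i:
i:      1  2  3  4  5  6  7  8  9 10 11
a[i]:   3  8  2  5 10  6  1  7 11  9  4
inc:    1  2  1  2  3  3  1  4  5  5  2
dec:    3  3  2  2  3  2  1  2  3  2  1
Best peak at i=9 (value 11): inc=5, dec=3, length 5+3−1 = 7.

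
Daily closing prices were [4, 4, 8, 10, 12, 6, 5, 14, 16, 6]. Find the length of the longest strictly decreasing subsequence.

3

Let dp[i] be the longest strictly decreasing subsequence ending at i:
i:      1  2  3  4  5  6  7  8  9 10
a[i]:   4  4  8 10 12  6  5 14 16  6
dp:     1  1  1  1  1  2  3  1  1  2
Maximum is 3.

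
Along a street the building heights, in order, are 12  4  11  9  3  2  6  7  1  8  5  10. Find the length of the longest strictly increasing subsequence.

5

Let dp[i] be the length of the longest such subsequence ending at index i:
i:      1  2  3  4  5  6  7  8  9 10 11 12
a[i]:  12  4 11  9  3  2  6  7  1  8  5 10
dp:     1  1  2  2  1  1  2  3  1  4  2  5
Maximum dp value is 5.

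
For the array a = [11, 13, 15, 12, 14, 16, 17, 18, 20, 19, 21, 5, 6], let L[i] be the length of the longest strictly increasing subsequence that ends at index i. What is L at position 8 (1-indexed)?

6

dp[i] = 1 + max{dp[j] : j<i, a[j]<a[i]} (or 1 if no such j):
i:      1  2  3  4  5  6  7  8  9 10 11 12 13
a[i]:  11 13 15 12 14 16 17 18 20 19 21  5  6
dp:     1  2  3  2  3  4  5  6  7  7  8  1  2
At index 8 the value is 6.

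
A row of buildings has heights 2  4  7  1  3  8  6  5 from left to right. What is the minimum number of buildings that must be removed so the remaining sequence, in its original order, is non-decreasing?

4

Fewest deletions = n − (longest non-decreasing subsequence).
i:     1 2 3 4 5 6 7 8
a[i]:  2 4 7 1 3 8 6 5
dp:    1 2 3 1 2 4 3 3
max dp = 4, so deletions = 8 − 4 = 4.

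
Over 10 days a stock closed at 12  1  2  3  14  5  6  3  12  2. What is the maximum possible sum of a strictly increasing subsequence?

Let S[i] be the best sum of a strictly increasing subsequence ending at i:
i:      1  2  3  4  5  6  7  8  9 10
a[i]:  12  1  2  3 14  5  6  3 12  2
S:     12  1  3  6 26 11 17  6 29  3
Maximum is 29 (e.g. 1 + 2 + 3 + 5 + 6 + 12).

29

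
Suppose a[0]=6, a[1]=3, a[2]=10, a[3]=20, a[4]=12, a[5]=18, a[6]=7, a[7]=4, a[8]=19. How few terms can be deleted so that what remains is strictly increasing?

4

Fewest deletions = n − (longest strictly increasing subsequence).
i:      0  1  2  3  4  5  6  7  8
a[i]:   6  3 10 20 12 18  7  4 19
dp:     1  1  2  3  3  4  2  2  5
max dp = 5, so deletions = 9 − 5 = 4.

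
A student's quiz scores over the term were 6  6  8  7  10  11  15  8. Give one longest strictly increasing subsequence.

Patience tails give the LIS length; then backtrack through the dp parents:
6 → extends → [6]
6 → already a tail → [6]
8 → extends → [6, 8]
7 → replaces 8 → [6, 7]
10 → extends → [6, 7, 10]
11 → extends → [6, 7, 10, 11]
15 → extends → [6, 7, 10, 11, 15]
8 → replaces 10 → [6, 7, 8, 11, 15]
Length 5; one witness is 6, 8, 10, 11, 15.

6, 8, 10, 11, 15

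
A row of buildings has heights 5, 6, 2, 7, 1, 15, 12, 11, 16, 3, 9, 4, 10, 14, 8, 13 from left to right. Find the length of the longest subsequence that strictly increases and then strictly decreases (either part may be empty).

inc[i] = longest strictly increasing subsequence ending at i; dec[i] = longest strictly decreasing subsequence starting at i:
i:      1  2  3  4  5  6  7  8  9 10 11 12 13 14 15 16
a[i]:   5  6  2  7  1 15 12 11 16  3  9  4 10 14  8 13
inc:    1  2  1  3  1  4  4  4  5  2  4  3  5  6  4  6
dec:    3  3  2  2  1  5  4  3  3  1  2  1  2  2  1  1
Best peak at i=6 (value 15): inc=4, dec=5, length 4+5−1 = 8.

8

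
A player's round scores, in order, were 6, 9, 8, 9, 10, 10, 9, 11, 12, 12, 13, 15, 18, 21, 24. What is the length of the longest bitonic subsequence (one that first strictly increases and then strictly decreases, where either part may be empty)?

11

inc[i] = longest strictly increasing subsequence ending at i; dec[i] = longest strictly decreasing subsequence starting at i:
i:      1  2  3  4  5  6  7  8  9 10 11 12 13 14 15
a[i]:   6  9  8  9 10 10  9 11 12 12 13 15 18 21 24
inc:    1  2  2  3  4  4  3  5  6  6  7  8  9 10 11
dec:    1  2  1  1  2  2  1  1  1  1  1  1  1  1  1
Best peak at i=15 (value 24): inc=11, dec=1, length 11+1−1 = 11.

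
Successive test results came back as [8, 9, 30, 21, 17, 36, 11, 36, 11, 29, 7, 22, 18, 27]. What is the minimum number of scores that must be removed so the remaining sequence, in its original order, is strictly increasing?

Fewest deletions = n − (longest strictly increasing subsequence).
Patience tails:
8 → extends → [8]
9 → extends → [8, 9]
30 → extends → [8, 9, 30]
21 → replaces 30 → [8, 9, 21]
17 → replaces 21 → [8, 9, 17]
36 → extends → [8, 9, 17, 36]
11 → replaces 17 → [8, 9, 11, 36]
36 → already a tail → [8, 9, 11, 36]
11 → already a tail → [8, 9, 11, 36]
29 → replaces 36 → [8, 9, 11, 29]
7 → replaces 8 → [7, 9, 11, 29]
22 → replaces 29 → [7, 9, 11, 22]
18 → replaces 22 → [7, 9, 11, 18]
27 → extends → [7, 9, 11, 18, 27]
Longest strictly increasing subsequence has length 5, so deletions = 14 − 5 = 9.

9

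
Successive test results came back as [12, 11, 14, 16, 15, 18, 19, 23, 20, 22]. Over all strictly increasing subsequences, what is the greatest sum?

121

Let S[i] be the best sum of a strictly increasing subsequence ending at i:
i:       1   2   3   4   5   6   7   8   9  10
a[i]:   12  11  14  16  15  18  19  23  20  22
S:      12  11  26  42  41  60  79 102  99 121
Maximum is 121 (e.g. 12 + 14 + 16 + 18 + 19 + 20 + 22).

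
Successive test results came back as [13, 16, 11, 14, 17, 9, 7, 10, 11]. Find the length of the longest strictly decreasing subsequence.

Negate each value so 'decreasing' becomes 'increasing', then run patience tails on the negated sequence:
-13 → extends → [-13]
-16 → replaces -13 → [-16]
-11 → extends → [-16, -11]
-14 → replaces -11 → [-16, -14]
-17 → replaces -16 → [-17, -14]
-9 → extends → [-17, -14, -9]
-7 → extends → [-17, -14, -9, -7]
-10 → replaces -9 → [-17, -14, -10, -7]
-11 → replaces -10 → [-17, -14, -11, -7]
Four tails, so the longest strictly decreasing subsequence of the original has length 4.

4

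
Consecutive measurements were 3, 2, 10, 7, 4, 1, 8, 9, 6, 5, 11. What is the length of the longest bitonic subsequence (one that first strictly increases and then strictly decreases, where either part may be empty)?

6

inc[i] = longest strictly increasing subsequence ending at i; dec[i] = longest strictly decreasing subsequence starting at i:
i:      1  2  3  4  5  6  7  8  9 10 11
a[i]:   3  2 10  7  4  1  8  9  6  5 11
inc:    1  1  2  2  2  1  3  4  3  3  5
dec:    3  2  4  3  2  1  3  3  2  1  1
Best peak at i=8 (value 9): inc=4, dec=3, length 4+3−1 = 6.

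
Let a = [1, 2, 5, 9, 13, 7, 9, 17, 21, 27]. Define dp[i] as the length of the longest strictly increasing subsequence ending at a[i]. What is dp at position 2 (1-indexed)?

dp[i] = 1 + max{dp[j] : j<i, a[j]<a[i]} (or 1 if no such j):
i:      1  2  3  4  5  6  7  8  9 10
a[i]:   1  2  5  9 13  7  9 17 21 27
dp:     1  2  3  4  5  4  5  6  7  8
At index 2 the value is 2.

2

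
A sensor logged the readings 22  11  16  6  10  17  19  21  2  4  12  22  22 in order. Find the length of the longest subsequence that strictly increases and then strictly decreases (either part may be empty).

6

inc[i] = longest strictly increasing subsequence ending at i; dec[i] = longest strictly decreasing subsequence starting at i:
i:      1  2  3  4  5  6  7  8  9 10 11 12 13
a[i]:  22 11 16  6 10 17 19 21  2  4 12 22 22
inc:    1  1  2  1  2  3  4  5  1  2  3  6  6
dec:    4  3  3  2  2  2  2  2  1  1  1  1  1
Best peak at i=8 (value 21): inc=5, dec=2, length 5+2−1 = 6.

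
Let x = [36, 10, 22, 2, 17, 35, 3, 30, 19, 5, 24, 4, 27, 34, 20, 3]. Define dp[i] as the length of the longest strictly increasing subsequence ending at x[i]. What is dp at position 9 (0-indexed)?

3

dp[i] = 1 + max{dp[j] : j<i, x[j]<x[i]} (or 1 if no such j):
i:      0  1  2  3  4  5  6  7  8  9 10 11 12 13 14 15
x[i]:  36 10 22  2 17 35  3 30 19  5 24  4 27 34 20  3
dp:     1  1  2  1  2  3  2  3  3  3  4  3  5  6  4  2
At index 9 the value is 3.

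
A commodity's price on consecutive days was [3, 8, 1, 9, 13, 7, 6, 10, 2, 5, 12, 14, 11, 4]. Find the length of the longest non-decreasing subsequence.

6

Track the smallest tail for each achievable length (allowing ties):
3 → extends → [3]
8 → extends → [3, 8]
1 → replaces 3 → [1, 8]
9 → extends → [1, 8, 9]
13 → extends → [1, 8, 9, 13]
7 → replaces 8 → [1, 7, 9, 13]
6 → replaces 7 → [1, 6, 9, 13]
10 → replaces 13 → [1, 6, 9, 10]
2 → replaces 6 → [1, 2, 9, 10]
5 → replaces 9 → [1, 2, 5, 10]
12 → extends → [1, 2, 5, 10, 12]
14 → extends → [1, 2, 5, 10, 12, 14]
11 → replaces 12 → [1, 2, 5, 10, 11, 14]
4 → replaces 5 → [1, 2, 4, 10, 11, 14]
Six tails, so the longest non-decreasing subsequence has length 6 (e.g. 3, 8, 9, 10, 12, 14).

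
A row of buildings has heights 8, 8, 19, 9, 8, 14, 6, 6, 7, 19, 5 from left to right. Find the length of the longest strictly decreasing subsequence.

5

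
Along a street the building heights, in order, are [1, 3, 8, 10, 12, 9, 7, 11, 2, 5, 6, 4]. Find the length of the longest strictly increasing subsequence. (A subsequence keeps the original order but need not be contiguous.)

Track the smallest tail for each achievable length (strict):
1 → extends → [1]
3 → extends → [1, 3]
8 → extends → [1, 3, 8]
10 → extends → [1, 3, 8, 10]
12 → extends → [1, 3, 8, 10, 12]
9 → replaces 10 → [1, 3, 8, 9, 12]
7 → replaces 8 → [1, 3, 7, 9, 12]
11 → replaces 12 → [1, 3, 7, 9, 11]
2 → replaces 3 → [1, 2, 7, 9, 11]
5 → replaces 7 → [1, 2, 5, 9, 11]
6 → replaces 9 → [1, 2, 5, 6, 11]
4 → replaces 5 → [1, 2, 4, 6, 11]
Five tails, so the longest strictly increasing subsequence has length 5 (e.g. 1, 3, 8, 10, 12).

5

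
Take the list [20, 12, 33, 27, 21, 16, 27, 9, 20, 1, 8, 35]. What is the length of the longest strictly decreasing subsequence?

6

Let dp[i] be the longest strictly decreasing subsequence ending at i:
i:      1  2  3  4  5  6  7  8  9 10 11 12
a[i]:  20 12 33 27 21 16 27  9 20  1  8 35
dp:     1  2  1  2  3  4  2  5  4  6  6  1
Maximum is 6.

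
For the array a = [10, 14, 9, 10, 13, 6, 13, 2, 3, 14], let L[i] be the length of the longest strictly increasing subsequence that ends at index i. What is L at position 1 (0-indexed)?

dp[i] = 1 + max{dp[j] : j<i, a[j]<a[i]} (or 1 if no such j):
i:      0  1  2  3  4  5  6  7  8  9
a[i]:  10 14  9 10 13  6 13  2  3 14
dp:     1  2  1  2  3  1  3  1  2  4
At index 1 the value is 2.

2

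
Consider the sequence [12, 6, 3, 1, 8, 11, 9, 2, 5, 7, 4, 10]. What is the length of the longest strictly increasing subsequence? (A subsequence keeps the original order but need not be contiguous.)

Let dp[i] be the length of the longest such subsequence ending at index i:
i:      1  2  3  4  5  6  7  8  9 10 11 12
a[i]:  12  6  3  1  8 11  9  2  5  7  4 10
dp:     1  1  1  1  2  3  3  2  3  4  3  5
Maximum dp value is 5.

5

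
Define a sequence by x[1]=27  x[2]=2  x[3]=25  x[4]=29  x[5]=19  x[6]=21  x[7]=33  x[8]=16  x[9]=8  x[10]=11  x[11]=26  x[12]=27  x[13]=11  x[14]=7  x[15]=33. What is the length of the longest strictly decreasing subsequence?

Let dp[i] be the longest strictly decreasing subsequence ending at i:
i:      1  2  3  4  5  6  7  8  9 10 11 12 13 14 15
x[i]:  27  2 25 29 19 21 33 16  8 11 26 27 11  7 33
dp:     1  2  2  1  3  3  1  4  5  5  2  2  5  6  1
Maximum is 6.

6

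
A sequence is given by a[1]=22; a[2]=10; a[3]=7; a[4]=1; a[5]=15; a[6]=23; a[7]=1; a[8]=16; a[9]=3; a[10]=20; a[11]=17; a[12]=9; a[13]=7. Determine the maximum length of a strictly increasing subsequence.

4

Track the smallest tail for each achievable length (strict):
22 → extends → [22]
10 → replaces 22 → [10]
7 → replaces 10 → [7]
1 → replaces 7 → [1]
15 → extends → [1, 15]
23 → extends → [1, 15, 23]
1 → already a tail → [1, 15, 23]
16 → replaces 23 → [1, 15, 16]
3 → replaces 15 → [1, 3, 16]
20 → extends → [1, 3, 16, 20]
17 → replaces 20 → [1, 3, 16, 17]
9 → replaces 16 → [1, 3, 9, 17]
7 → replaces 9 → [1, 3, 7, 17]
Four tails, so the longest strictly increasing subsequence has length 4 (e.g. 10, 15, 16, 20).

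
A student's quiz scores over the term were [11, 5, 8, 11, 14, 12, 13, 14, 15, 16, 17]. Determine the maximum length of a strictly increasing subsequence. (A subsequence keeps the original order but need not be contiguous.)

9

Track the smallest tail for each achievable length (strict):
11 → extends → [11]
5 → replaces 11 → [5]
8 → extends → [5, 8]
11 → extends → [5, 8, 11]
14 → extends → [5, 8, 11, 14]
12 → replaces 14 → [5, 8, 11, 12]
13 → extends → [5, 8, 11, 12, 13]
14 → extends → [5, 8, 11, 12, 13, 14]
15 → extends → [5, 8, 11, 12, 13, 14, 15]
16 → extends → [5, 8, 11, 12, 13, 14, 15, 16]
17 → extends → [5, 8, 11, 12, 13, 14, 15, 16, 17]
Nine tails, so the longest strictly increasing subsequence has length 9 (e.g. 5, 8, 11, 12, 13, 14, 15, 16, 17).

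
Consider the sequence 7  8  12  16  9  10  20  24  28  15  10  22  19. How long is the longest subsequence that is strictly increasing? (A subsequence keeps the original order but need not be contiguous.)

7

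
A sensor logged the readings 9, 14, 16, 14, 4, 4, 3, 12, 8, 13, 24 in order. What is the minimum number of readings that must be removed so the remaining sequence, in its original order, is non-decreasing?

6

Fewest deletions = n − (longest non-decreasing subsequence).
i:      1  2  3  4  5  6  7  8  9 10 11
a[i]:   9 14 16 14  4  4  3 12  8 13 24
dp:     1  2  3  3  1  2  1  3  3  4  5
max dp = 5, so deletions = 11 − 5 = 6.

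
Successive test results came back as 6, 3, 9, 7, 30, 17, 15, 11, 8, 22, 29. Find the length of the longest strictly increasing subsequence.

Let dp[i] be the length of the longest such subsequence ending at index i:
i:      1  2  3  4  5  6  7  8  9 10 11
a[i]:   6  3  9  7 30 17 15 11  8 22 29
dp:     1  1  2  2  3  3  3  3  3  4  5
Maximum dp value is 5.

5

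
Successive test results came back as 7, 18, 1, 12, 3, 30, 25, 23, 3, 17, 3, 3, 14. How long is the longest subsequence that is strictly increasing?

Track the smallest tail for each achievable length (strict):
7 → extends → [7]
18 → extends → [7, 18]
1 → replaces 7 → [1, 18]
12 → replaces 18 → [1, 12]
3 → replaces 12 → [1, 3]
30 → extends → [1, 3, 30]
25 → replaces 30 → [1, 3, 25]
23 → replaces 25 → [1, 3, 23]
3 → already a tail → [1, 3, 23]
17 → replaces 23 → [1, 3, 17]
3 → already a tail → [1, 3, 17]
3 → already a tail → [1, 3, 17]
14 → replaces 17 → [1, 3, 14]
Three tails, so the longest strictly increasing subsequence has length 3 (e.g. 7, 18, 30).

3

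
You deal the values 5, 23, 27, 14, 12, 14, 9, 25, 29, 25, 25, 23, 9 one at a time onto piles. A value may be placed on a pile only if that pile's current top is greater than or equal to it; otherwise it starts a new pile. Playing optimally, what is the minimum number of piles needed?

5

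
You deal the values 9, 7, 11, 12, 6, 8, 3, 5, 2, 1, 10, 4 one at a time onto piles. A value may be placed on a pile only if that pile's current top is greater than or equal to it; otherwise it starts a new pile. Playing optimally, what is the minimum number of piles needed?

3

Place each on the leftmost legal pile:
9 → new pile 1 (tops now [9])
7 → pile 1 (tops now [7])
11 → new pile 2 (tops now [7, 11])
12 → new pile 3 (tops now [7, 11, 12])
6 → pile 1 (tops now [6, 11, 12])
8 → pile 2 (tops now [6, 8, 12])
3 → pile 1 (tops now [3, 8, 12])
5 → pile 2 (tops now [3, 5, 12])
2 → pile 1 (tops now [2, 5, 12])
1 → pile 1 (tops now [1, 5, 12])
10 → pile 3 (tops now [1, 5, 10])
4 → pile 2 (tops now [1, 4, 10])
Three piles.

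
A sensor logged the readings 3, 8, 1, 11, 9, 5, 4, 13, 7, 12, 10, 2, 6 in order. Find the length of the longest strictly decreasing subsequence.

5

Negate each value so 'decreasing' becomes 'increasing', then run patience tails on the negated sequence:
-3 → extends → [-3]
-8 → replaces -3 → [-8]
-1 → extends → [-8, -1]
-11 → replaces -8 → [-11, -1]
-9 → replaces -1 → [-11, -9]
-5 → extends → [-11, -9, -5]
-4 → extends → [-11, -9, -5, -4]
-13 → replaces -11 → [-13, -9, -5, -4]
-7 → replaces -5 → [-13, -9, -7, -4]
-12 → replaces -9 → [-13, -12, -7, -4]
-10 → replaces -7 → [-13, -12, -10, -4]
-2 → extends → [-13, -12, -10, -4, -2]
-6 → replaces -4 → [-13, -12, -10, -6, -2]
Five tails, so the longest strictly decreasing subsequence of the original has length 5.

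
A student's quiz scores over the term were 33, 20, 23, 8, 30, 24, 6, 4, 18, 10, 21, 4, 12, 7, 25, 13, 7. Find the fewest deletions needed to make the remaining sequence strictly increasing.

13

Fewest deletions = n − (longest strictly increasing subsequence).
Patience tails:
33 → extends → [33]
20 → replaces 33 → [20]
23 → extends → [20, 23]
8 → replaces 20 → [8, 23]
30 → extends → [8, 23, 30]
24 → replaces 30 → [8, 23, 24]
6 → replaces 8 → [6, 23, 24]
4 → replaces 6 → [4, 23, 24]
18 → replaces 23 → [4, 18, 24]
10 → replaces 18 → [4, 10, 24]
21 → replaces 24 → [4, 10, 21]
4 → already a tail → [4, 10, 21]
12 → replaces 21 → [4, 10, 12]
7 → replaces 10 → [4, 7, 12]
25 → extends → [4, 7, 12, 25]
13 → replaces 25 → [4, 7, 12, 13]
7 → already a tail → [4, 7, 12, 13]
Longest strictly increasing subsequence has length 4, so deletions = 17 − 4 = 13.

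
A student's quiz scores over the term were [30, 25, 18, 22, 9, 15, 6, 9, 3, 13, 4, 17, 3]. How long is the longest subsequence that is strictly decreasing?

Negate each value so 'decreasing' becomes 'increasing', then run patience tails on the negated sequence:
-30 → extends → [-30]
-25 → extends → [-30, -25]
-18 → extends → [-30, -25, -18]
-22 → replaces -18 → [-30, -25, -22]
-9 → extends → [-30, -25, -22, -9]
-15 → replaces -9 → [-30, -25, -22, -15]
-6 → extends → [-30, -25, -22, -15, -6]
-9 → replaces -6 → [-30, -25, -22, -15, -9]
-3 → extends → [-30, -25, -22, -15, -9, -3]
-13 → replaces -9 → [-30, -25, -22, -15, -13, -3]
-4 → replaces -3 → [-30, -25, -22, -15, -13, -4]
-17 → replaces -15 → [-30, -25, -22, -17, -13, -4]
-3 → extends → [-30, -25, -22, -17, -13, -4, -3]
Seven tails, so the longest strictly decreasing subsequence of the original has length 7.

7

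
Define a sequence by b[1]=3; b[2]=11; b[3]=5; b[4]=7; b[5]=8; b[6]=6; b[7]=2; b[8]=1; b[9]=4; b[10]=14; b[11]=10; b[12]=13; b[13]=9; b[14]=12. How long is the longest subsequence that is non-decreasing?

6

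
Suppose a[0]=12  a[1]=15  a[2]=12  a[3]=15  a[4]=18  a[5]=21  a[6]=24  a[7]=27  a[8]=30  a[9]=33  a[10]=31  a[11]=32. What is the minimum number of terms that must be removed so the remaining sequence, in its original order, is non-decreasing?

2

Fewest deletions = n − (longest non-decreasing subsequence).
i:      0  1  2  3  4  5  6  7  8  9 10 11
a[i]:  12 15 12 15 18 21 24 27 30 33 31 32
dp:     1  2  2  3  4  5  6  7  8  9  9 10
max dp = 10, so deletions = 12 − 10 = 2.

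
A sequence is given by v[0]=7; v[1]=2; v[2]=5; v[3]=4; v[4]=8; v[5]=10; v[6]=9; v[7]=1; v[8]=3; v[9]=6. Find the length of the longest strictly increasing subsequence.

Let dp[i] be the length of the longest such subsequence ending at index i:
i:      0  1  2  3  4  5  6  7  8  9
v[i]:   7  2  5  4  8 10  9  1  3  6
dp:     1  1  2  2  3  4  4  1  2  3
Maximum dp value is 4.

4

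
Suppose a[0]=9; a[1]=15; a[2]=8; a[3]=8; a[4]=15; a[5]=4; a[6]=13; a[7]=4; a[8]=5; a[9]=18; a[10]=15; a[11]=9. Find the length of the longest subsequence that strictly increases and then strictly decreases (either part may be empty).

inc[i] = longest strictly increasing subsequence ending at i; dec[i] = longest strictly decreasing subsequence starting at i:
i:      0  1  2  3  4  5  6  7  8  9 10 11
a[i]:   9 15  8  8 15  4 13  4  5 18 15  9
inc:    1  2  1  1  2  1  2  1  2  3  3  3
dec:    3  3  2  2  3  1  2  1  1  3  2  1
Best peak at i=9 (value 18): inc=3, dec=3, length 3+3−1 = 5.

5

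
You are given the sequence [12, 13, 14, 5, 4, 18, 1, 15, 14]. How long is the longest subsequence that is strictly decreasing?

Negate each value so 'decreasing' becomes 'increasing', then run patience tails on the negated sequence:
-12 → extends → [-12]
-13 → replaces -12 → [-13]
-14 → replaces -13 → [-14]
-5 → extends → [-14, -5]
-4 → extends → [-14, -5, -4]
-18 → replaces -14 → [-18, -5, -4]
-1 → extends → [-18, -5, -4, -1]
-15 → replaces -5 → [-18, -15, -4, -1]
-14 → replaces -4 → [-18, -15, -14, -1]
Four tails, so the longest strictly decreasing subsequence of the original has length 4.

4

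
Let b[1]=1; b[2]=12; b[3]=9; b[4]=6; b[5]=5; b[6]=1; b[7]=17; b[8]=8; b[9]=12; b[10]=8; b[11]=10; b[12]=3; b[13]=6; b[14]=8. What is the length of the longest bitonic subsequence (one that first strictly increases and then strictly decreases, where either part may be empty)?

6

inc[i] = longest strictly increasing subsequence ending at i; dec[i] = longest strictly decreasing subsequence starting at i:
i:      1  2  3  4  5  6  7  8  9 10 11 12 13 14
b[i]:   1 12  9  6  5  1 17  8 12  8 10  3  6  8
inc:    1  2  2  2  2  1  3  3  4  3  4  2  3  4
dec:    1  5  4  3  2  1  4  2  3  2  2  1  1  1
Best peak at i=2 (value 12): inc=2, dec=5, length 2+5−1 = 6.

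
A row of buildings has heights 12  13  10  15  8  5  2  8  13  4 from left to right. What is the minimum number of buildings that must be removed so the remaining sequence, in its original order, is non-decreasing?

7

Fewest deletions = n − (longest non-decreasing subsequence).
Patience tails:
12 → extends → [12]
13 → extends → [12, 13]
10 → replaces 12 → [10, 13]
15 → extends → [10, 13, 15]
8 → replaces 10 → [8, 13, 15]
5 → replaces 8 → [5, 13, 15]
2 → replaces 5 → [2, 13, 15]
8 → replaces 13 → [2, 8, 15]
13 → replaces 15 → [2, 8, 13]
4 → replaces 8 → [2, 4, 13]
Longest non-decreasing subsequence has length 3, so deletions = 10 − 3 = 7.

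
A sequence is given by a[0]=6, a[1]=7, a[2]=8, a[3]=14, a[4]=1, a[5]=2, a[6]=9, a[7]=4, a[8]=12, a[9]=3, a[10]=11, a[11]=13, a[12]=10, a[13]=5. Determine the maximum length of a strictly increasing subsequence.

Track the smallest tail for each achievable length (strict):
6 → extends → [6]
7 → extends → [6, 7]
8 → extends → [6, 7, 8]
14 → extends → [6, 7, 8, 14]
1 → replaces 6 → [1, 7, 8, 14]
2 → replaces 7 → [1, 2, 8, 14]
9 → replaces 14 → [1, 2, 8, 9]
4 → replaces 8 → [1, 2, 4, 9]
12 → extends → [1, 2, 4, 9, 12]
3 → replaces 4 → [1, 2, 3, 9, 12]
11 → replaces 12 → [1, 2, 3, 9, 11]
13 → extends → [1, 2, 3, 9, 11, 13]
10 → replaces 11 → [1, 2, 3, 9, 10, 13]
5 → replaces 9 → [1, 2, 3, 5, 10, 13]
Six tails, so the longest strictly increasing subsequence has length 6 (e.g. 6, 7, 8, 9, 12, 13).

6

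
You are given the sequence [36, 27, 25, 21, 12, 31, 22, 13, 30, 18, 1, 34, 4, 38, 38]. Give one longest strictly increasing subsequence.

Patience tails give the LIS length; then backtrack through the dp parents:
36 → extends → [36]
27 → replaces 36 → [27]
25 → replaces 27 → [25]
21 → replaces 25 → [21]
12 → replaces 21 → [12]
31 → extends → [12, 31]
22 → replaces 31 → [12, 22]
13 → replaces 22 → [12, 13]
30 → extends → [12, 13, 30]
18 → replaces 30 → [12, 13, 18]
1 → replaces 12 → [1, 13, 18]
34 → extends → [1, 13, 18, 34]
4 → replaces 13 → [1, 4, 18, 34]
38 → extends → [1, 4, 18, 34, 38]
38 → already a tail → [1, 4, 18, 34, 38]
Length 5; one witness is 21, 22, 30, 34, 38.

21, 22, 30, 34, 38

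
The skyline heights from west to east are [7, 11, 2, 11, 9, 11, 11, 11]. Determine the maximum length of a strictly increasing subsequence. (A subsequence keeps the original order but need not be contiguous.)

Let dp[i] be the length of the longest such subsequence ending at index i:
i:      1  2  3  4  5  6  7  8
a[i]:   7 11  2 11  9 11 11 11
dp:     1  2  1  2  2  3  3  3
Maximum dp value is 3.

3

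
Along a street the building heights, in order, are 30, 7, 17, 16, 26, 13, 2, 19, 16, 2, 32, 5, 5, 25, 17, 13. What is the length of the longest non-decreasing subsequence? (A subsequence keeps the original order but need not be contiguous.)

5

Track the smallest tail for each achievable length (allowing ties):
30 → extends → [30]
7 → replaces 30 → [7]
17 → extends → [7, 17]
16 → replaces 17 → [7, 16]
26 → extends → [7, 16, 26]
13 → replaces 16 → [7, 13, 26]
2 → replaces 7 → [2, 13, 26]
19 → replaces 26 → [2, 13, 19]
16 → replaces 19 → [2, 13, 16]
2 → replaces 13 → [2, 2, 16]
32 → extends → [2, 2, 16, 32]
5 → replaces 16 → [2, 2, 5, 32]
5 → replaces 32 → [2, 2, 5, 5]
25 → extends → [2, 2, 5, 5, 25]
17 → replaces 25 → [2, 2, 5, 5, 17]
13 → replaces 17 → [2, 2, 5, 5, 13]
Five tails, so the longest non-decreasing subsequence has length 5 (e.g. 2, 2, 5, 5, 25).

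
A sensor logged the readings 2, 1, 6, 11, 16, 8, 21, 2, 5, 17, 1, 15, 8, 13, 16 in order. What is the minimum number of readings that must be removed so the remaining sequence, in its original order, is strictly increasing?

Fewest deletions = n − (longest strictly increasing subsequence).
i:      1  2  3  4  5  6  7  8  9 10 11 12 13 14 15
a[i]:   2  1  6 11 16  8 21  2  5 17  1 15  8 13 16
dp:     1  1  2  3  4  3  5  2  3  5  1  4  4  5  6
max dp = 6, so deletions = 15 − 6 = 9.

9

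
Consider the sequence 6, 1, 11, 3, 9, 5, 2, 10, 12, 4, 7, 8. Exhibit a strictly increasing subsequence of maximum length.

1, 3, 9, 10, 12

Patience tails give the LIS length; then backtrack through the dp parents:
6 → extends → [6]
1 → replaces 6 → [1]
11 → extends → [1, 11]
3 → replaces 11 → [1, 3]
9 → extends → [1, 3, 9]
5 → replaces 9 → [1, 3, 5]
2 → replaces 3 → [1, 2, 5]
10 → extends → [1, 2, 5, 10]
12 → extends → [1, 2, 5, 10, 12]
4 → replaces 5 → [1, 2, 4, 10, 12]
7 → replaces 10 → [1, 2, 4, 7, 12]
8 → replaces 12 → [1, 2, 4, 7, 8]
Length 5; one witness is 1, 3, 9, 10, 12.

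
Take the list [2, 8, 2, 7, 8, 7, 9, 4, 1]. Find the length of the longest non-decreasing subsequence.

5

Let dp[i] be the length of the longest such subsequence ending at index i:
i:     1 2 3 4 5 6 7 8 9
a[i]:  2 8 2 7 8 7 9 4 1
dp:    1 2 2 3 4 4 5 3 1
Maximum dp value is 5.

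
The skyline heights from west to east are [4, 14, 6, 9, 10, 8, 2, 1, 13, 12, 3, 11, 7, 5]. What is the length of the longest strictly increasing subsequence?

5

Track the smallest tail for each achievable length (strict):
4 → extends → [4]
14 → extends → [4, 14]
6 → replaces 14 → [4, 6]
9 → extends → [4, 6, 9]
10 → extends → [4, 6, 9, 10]
8 → replaces 9 → [4, 6, 8, 10]
2 → replaces 4 → [2, 6, 8, 10]
1 → replaces 2 → [1, 6, 8, 10]
13 → extends → [1, 6, 8, 10, 13]
12 → replaces 13 → [1, 6, 8, 10, 12]
3 → replaces 6 → [1, 3, 8, 10, 12]
11 → replaces 12 → [1, 3, 8, 10, 11]
7 → replaces 8 → [1, 3, 7, 10, 11]
5 → replaces 7 → [1, 3, 5, 10, 11]
Five tails, so the longest strictly increasing subsequence has length 5 (e.g. 4, 6, 9, 10, 13).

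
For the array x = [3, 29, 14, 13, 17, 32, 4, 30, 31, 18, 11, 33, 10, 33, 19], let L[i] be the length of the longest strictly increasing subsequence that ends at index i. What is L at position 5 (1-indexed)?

dp[i] = 1 + max{dp[j] : j<i, x[j]<x[i]} (or 1 if no such j):
i:      1  2  3  4  5  6  7  8  9 10 11 12 13 14 15
x[i]:   3 29 14 13 17 32  4 30 31 18 11 33 10 33 19
dp:     1  2  2  2  3  4  2  4  5  4  3  6  3  6  5
At index 5 the value is 3.

3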